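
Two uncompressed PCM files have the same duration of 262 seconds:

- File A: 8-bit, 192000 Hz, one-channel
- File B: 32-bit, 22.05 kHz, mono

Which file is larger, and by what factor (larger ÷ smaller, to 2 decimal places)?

File A: 192,000 × 1 × 1 = 192,000 bytes/s.
File B: 22,050 × 4 × 1 = 88,200 bytes/s.
File A is larger; ratio = 50,304,000 / 23,108,400 = 2.18.

File A, by a factor of 2.18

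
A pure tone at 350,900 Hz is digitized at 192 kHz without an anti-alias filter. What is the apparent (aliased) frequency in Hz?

Nyquist = 192,000/2 = 96,000 Hz; 350,900 Hz exceeds it.
Alias = |350,900 − 2×192,000| = |350,900 − 384,000| = 33,100 Hz.

33,100 Hz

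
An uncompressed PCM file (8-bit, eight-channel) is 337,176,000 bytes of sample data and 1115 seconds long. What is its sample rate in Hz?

37,800 Hz

Bytes = sample_rate × seconds × bytes_per_sample × channels.
sample_rate = 337,176,000 / (1,115 × 1 × 8) = 337,176,000 / 8,920 = 37,800 Hz.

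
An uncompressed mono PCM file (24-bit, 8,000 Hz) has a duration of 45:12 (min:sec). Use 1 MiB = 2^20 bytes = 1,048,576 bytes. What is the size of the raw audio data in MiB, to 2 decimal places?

Duration = 45:12 (min:sec) = 2,712 s.
Bytes = 8,000 samples/s × 2,712 s × 3 bytes/sample × 1 ch = 65,088,000 bytes.
65,088,000 / 1,048,576 = 62.07 MiB.

62.07 MiB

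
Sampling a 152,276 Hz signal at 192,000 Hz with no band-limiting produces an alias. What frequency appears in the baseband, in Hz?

39,724 Hz

Nyquist = 192,000/2 = 96,000 Hz; 152,276 Hz exceeds it.
Alias = |152,276 − 1×192,000| = |152,276 − 192,000| = 39,724 Hz.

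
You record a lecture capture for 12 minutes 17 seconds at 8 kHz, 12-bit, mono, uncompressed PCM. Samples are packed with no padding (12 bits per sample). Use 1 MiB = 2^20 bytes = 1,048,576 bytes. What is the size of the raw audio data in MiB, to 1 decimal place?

Duration = 12 minutes 17 seconds = 737 s.
Bits = 8,000 × 737 × 12 × 1 = 70,752,000 bits = 8,844,000 bytes.
8,844,000 / 1,048,576 = 8.4 MiB.

8.4 MiB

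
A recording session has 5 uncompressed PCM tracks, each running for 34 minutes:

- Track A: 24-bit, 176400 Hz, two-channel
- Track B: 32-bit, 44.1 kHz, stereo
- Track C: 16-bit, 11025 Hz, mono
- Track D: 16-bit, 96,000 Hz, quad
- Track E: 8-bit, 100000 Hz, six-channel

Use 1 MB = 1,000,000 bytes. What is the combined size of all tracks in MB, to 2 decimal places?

5714.55 MB

34 minutes = 2,040 s.
Track A: 176,400 × 2,040 × 3 × 2 = 2,159,136,000 bytes.
Track B: 44,100 × 2,040 × 4 × 2 = 719,712,000 bytes.
Track C: 11,025 × 2,040 × 2 × 1 = 44,982,000 bytes.
Track D: 96,000 × 2,040 × 2 × 4 = 1,566,720,000 bytes.
Track E: 100,000 × 2,040 × 1 × 6 = 1,224,000,000 bytes.
Total = 5,714,550,000 bytes = 5714.55 MB.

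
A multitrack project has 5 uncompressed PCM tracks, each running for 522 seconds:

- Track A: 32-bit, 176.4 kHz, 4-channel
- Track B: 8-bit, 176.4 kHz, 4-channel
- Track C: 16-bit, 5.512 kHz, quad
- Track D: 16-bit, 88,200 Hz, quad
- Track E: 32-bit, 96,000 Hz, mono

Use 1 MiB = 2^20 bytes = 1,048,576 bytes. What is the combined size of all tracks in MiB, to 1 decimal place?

2320.7 MiB

Track A: 176,400 × 522 × 4 × 4 = 1,473,292,800 bytes.
Track B: 176,400 × 522 × 1 × 4 = 368,323,200 bytes.
Track C: 5,512 × 522 × 2 × 4 = 23,018,112 bytes.
Track D: 88,200 × 522 × 2 × 4 = 368,323,200 bytes.
Track E: 96,000 × 522 × 4 × 1 = 200,448,000 bytes.
Total = 2,433,405,312 bytes = 2320.7 MiB.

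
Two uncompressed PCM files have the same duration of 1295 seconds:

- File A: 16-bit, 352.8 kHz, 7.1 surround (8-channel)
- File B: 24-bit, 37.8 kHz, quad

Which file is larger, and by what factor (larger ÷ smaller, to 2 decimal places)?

File A: 352,800 × 2 × 8 = 5,644,800 bytes/s.
File B: 37,800 × 3 × 4 = 453,600 bytes/s.
File A is larger; ratio = 7,310,016,000 / 587,412,000 = 12.44.

File A, by a factor of 12.44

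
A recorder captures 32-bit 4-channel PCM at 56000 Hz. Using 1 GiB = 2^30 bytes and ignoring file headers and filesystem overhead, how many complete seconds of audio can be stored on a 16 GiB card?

Uncompressed byte rate = 56,000 × 4 × 4 = 896,000 bytes/s.
Capacity = 16 × 1,073,741,824 = 17,179,869,184 bytes.
17,179,869,184 / 896,000 ≈ 19173.96 s → 19,173 seconds.

19,173 seconds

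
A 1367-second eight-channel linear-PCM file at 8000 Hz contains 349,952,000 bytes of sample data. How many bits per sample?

Bytes per sample = 349,952,000 / (8,000 × 1,367 × 8) = 349,952,000 / 87,488,000 = 4.
Bit depth = 4 × 8 = 32 bits.

32 bits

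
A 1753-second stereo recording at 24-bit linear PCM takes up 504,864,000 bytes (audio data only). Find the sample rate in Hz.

Bytes = sample_rate × seconds × bytes_per_sample × channels.
sample_rate = 504,864,000 / (1,753 × 3 × 2) = 504,864,000 / 10,518 = 48,000 Hz.

48,000 Hz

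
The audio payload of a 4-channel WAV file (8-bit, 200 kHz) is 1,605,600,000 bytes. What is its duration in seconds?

Byte rate = 200,000 × 1 × 4 = 800,000 bytes/s.
Duration = 1,605,600,000 / 800,000 = 2,007 s.

2,007 seconds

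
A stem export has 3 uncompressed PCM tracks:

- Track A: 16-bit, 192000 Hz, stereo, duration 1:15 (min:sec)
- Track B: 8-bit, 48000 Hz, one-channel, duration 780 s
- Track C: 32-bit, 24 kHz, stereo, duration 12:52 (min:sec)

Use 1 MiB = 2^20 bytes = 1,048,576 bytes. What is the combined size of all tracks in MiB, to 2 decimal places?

Track A: 1:15 (min:sec) = 75 s; 192,000 × 75 × 2 × 2 = 57,600,000 bytes.
Track B: 48,000 × 780 × 1 × 1 = 37,440,000 bytes.
Track C: 12:52 (min:sec) = 772 s; 24,000 × 772 × 4 × 2 = 148,224,000 bytes.
Total = 243,264,000 bytes = 231.99 MiB.

231.99 MiB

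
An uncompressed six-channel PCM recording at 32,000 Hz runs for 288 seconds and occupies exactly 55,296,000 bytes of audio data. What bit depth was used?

Bytes per sample = 55,296,000 / (32,000 × 288 × 6) = 55,296,000 / 55,296,000 = 1.
Bit depth = 1 × 8 = 8 bits.

8 bits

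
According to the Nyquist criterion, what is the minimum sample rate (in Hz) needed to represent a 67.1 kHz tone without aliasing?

Minimum sample rate = 2 × 67,100 Hz = 134,200 Hz.

134,200 Hz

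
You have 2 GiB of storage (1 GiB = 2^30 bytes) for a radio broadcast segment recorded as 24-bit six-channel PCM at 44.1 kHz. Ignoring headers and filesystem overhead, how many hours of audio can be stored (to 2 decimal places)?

0.75 hours

Uncompressed byte rate = 44,100 × 3 × 6 = 793,800 bytes/s.
Capacity = 2 × 1,073,741,824 = 2,147,483,648 bytes.
2,147,483,648 / 793,800 ≈ 2705.32 s → 0.75 hours.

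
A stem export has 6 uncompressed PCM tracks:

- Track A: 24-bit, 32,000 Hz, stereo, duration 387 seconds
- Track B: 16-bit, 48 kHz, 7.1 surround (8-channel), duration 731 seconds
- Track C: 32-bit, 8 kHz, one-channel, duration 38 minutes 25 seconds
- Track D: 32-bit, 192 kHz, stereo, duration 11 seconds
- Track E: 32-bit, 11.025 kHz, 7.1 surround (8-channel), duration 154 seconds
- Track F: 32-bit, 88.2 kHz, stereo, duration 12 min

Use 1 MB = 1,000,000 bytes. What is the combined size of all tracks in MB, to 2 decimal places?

1288.73 MB

Track A: 32,000 × 387 × 3 × 2 = 74,304,000 bytes.
Track B: 48,000 × 731 × 2 × 8 = 561,408,000 bytes.
Track C: 38 minutes 25 seconds = 2,305 s; 8,000 × 2,305 × 4 × 1 = 73,760,000 bytes.
Track D: 192,000 × 11 × 4 × 2 = 16,896,000 bytes.
Track E: 11,025 × 154 × 4 × 8 = 54,331,200 bytes.
Track F: 12 min = 720 s; 88,200 × 720 × 4 × 2 = 508,032,000 bytes.
Total = 1,288,731,200 bytes = 1288.73 MB.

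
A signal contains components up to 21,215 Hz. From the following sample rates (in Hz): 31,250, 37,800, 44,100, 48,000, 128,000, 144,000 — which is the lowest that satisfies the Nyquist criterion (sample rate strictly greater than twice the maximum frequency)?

44,100 Hz

Need sample rate > 2 × 21,215 = 42,430 Hz.
Lowest listed rate above 42,430 Hz is 44,100 Hz.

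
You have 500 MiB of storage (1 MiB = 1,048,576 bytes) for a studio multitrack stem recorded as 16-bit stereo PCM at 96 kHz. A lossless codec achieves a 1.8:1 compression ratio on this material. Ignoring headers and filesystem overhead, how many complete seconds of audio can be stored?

Uncompressed byte rate = 96,000 × 2 × 2 = 384,000 bytes/s.
After 1.8:1 compression, effective rate ≈ 213333.33 bytes/s.
Capacity = 500 × 1,048,576 = 524,288,000 bytes.
524,288,000 / effective rate ≈ 2457.6 s → 2,457 seconds.

2,457 seconds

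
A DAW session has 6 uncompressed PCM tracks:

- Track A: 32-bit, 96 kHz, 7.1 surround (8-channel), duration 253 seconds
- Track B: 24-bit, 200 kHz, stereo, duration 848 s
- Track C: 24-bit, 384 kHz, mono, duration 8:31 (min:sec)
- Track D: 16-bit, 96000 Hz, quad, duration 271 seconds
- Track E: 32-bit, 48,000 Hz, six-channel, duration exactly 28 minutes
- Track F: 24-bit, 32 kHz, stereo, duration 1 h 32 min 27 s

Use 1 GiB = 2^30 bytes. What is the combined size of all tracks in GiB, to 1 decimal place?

Track A: 96,000 × 253 × 4 × 8 = 777,216,000 bytes.
Track B: 200,000 × 848 × 3 × 2 = 1,017,600,000 bytes.
Track C: 8:31 (min:sec) = 511 s; 384,000 × 511 × 3 × 1 = 588,672,000 bytes.
Track D: 96,000 × 271 × 2 × 4 = 208,128,000 bytes.
Track E: exactly 28 minutes = 1,680 s; 48,000 × 1,680 × 4 × 6 = 1,935,360,000 bytes.
Track F: 1 h 32 min 27 s = 5,547 s; 32,000 × 5,547 × 3 × 2 = 1,065,024,000 bytes.
Total = 5,592,000,000 bytes = 5.2 GiB.

5.2 GiB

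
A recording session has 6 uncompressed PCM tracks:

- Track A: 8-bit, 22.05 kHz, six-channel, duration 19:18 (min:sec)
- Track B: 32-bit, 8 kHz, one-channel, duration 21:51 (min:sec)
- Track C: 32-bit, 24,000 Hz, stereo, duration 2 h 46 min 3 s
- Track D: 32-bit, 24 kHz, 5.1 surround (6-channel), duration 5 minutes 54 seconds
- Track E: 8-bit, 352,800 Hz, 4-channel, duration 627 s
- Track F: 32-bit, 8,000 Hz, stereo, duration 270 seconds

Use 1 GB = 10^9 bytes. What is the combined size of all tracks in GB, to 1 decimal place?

Track A: 19:18 (min:sec) = 1,158 s; 22,050 × 1,158 × 1 × 6 = 153,203,400 bytes.
Track B: 21:51 (min:sec) = 1,311 s; 8,000 × 1,311 × 4 × 1 = 41,952,000 bytes.
Track C: 2 h 46 min 3 s = 9,963 s; 24,000 × 9,963 × 4 × 2 = 1,912,896,000 bytes.
Track D: 5 minutes 54 seconds = 354 s; 24,000 × 354 × 4 × 6 = 203,904,000 bytes.
Track E: 352,800 × 627 × 1 × 4 = 884,822,400 bytes.
Track F: 8,000 × 270 × 4 × 2 = 17,280,000 bytes.
Total = 3,214,057,800 bytes = 3.2 GB.

3.2 GB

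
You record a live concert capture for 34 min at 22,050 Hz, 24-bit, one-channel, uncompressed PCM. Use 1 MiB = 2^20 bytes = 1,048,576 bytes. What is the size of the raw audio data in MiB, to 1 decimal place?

Duration = 34 min = 2,040 s.
Bytes = 22,050 samples/s × 2,040 s × 3 bytes/sample × 1 ch = 134,946,000 bytes.
134,946,000 / 1,048,576 = 128.7 MiB.

128.7 MiB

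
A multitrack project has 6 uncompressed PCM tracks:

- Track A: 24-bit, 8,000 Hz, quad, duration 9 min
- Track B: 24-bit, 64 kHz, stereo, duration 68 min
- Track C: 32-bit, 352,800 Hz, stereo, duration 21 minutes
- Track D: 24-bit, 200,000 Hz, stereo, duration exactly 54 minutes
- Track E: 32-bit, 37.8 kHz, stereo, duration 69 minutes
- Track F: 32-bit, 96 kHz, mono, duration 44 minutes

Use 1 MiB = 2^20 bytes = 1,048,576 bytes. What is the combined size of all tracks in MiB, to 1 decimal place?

10803.7 MiB

Track A: 9 min = 540 s; 8,000 × 540 × 3 × 4 = 51,840,000 bytes.
Track B: 68 min = 4,080 s; 64,000 × 4,080 × 3 × 2 = 1,566,720,000 bytes.
Track C: 21 minutes = 1,260 s; 352,800 × 1,260 × 4 × 2 = 3,556,224,000 bytes.
Track D: exactly 54 minutes = 3,240 s; 200,000 × 3,240 × 3 × 2 = 3,888,000,000 bytes.
Track E: 69 minutes = 4,140 s; 37,800 × 4,140 × 4 × 2 = 1,251,936,000 bytes.
Track F: 44 minutes = 2,640 s; 96,000 × 2,640 × 4 × 1 = 1,013,760,000 bytes.
Total = 11,328,480,000 bytes = 10803.7 MiB.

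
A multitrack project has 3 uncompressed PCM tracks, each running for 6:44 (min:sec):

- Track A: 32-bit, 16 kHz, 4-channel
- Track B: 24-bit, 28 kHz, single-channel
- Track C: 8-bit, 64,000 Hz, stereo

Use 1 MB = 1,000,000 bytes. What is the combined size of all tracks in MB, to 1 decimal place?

6:44 (min:sec) = 404 s.
Track A: 16,000 × 404 × 4 × 4 = 103,424,000 bytes.
Track B: 28,000 × 404 × 3 × 1 = 33,936,000 bytes.
Track C: 64,000 × 404 × 1 × 2 = 51,712,000 bytes.
Total = 189,072,000 bytes = 189.1 MB.

189.1 MB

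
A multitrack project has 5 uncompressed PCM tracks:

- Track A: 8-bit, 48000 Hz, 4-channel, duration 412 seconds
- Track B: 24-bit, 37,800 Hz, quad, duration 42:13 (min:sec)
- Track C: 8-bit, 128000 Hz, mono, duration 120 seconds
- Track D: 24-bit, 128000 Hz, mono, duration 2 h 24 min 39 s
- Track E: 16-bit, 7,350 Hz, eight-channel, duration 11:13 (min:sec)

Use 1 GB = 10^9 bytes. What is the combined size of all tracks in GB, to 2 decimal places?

Track A: 48,000 × 412 × 1 × 4 = 79,104,000 bytes.
Track B: 42:13 (min:sec) = 2,533 s; 37,800 × 2,533 × 3 × 4 = 1,148,968,800 bytes.
Track C: 128,000 × 120 × 1 × 1 = 15,360,000 bytes.
Track D: 2 h 24 min 39 s = 8,679 s; 128,000 × 8,679 × 3 × 1 = 3,332,736,000 bytes.
Track E: 11:13 (min:sec) = 673 s; 7,350 × 673 × 2 × 8 = 79,144,800 bytes.
Total = 4,655,313,600 bytes = 4.66 GB.

4.66 GB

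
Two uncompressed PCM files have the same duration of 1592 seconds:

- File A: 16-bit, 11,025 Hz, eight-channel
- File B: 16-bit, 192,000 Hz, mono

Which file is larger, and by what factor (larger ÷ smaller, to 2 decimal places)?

File A: 11,025 × 2 × 8 = 176,400 bytes/s.
File B: 192,000 × 2 × 1 = 384,000 bytes/s.
File B is larger; ratio = 611,328,000 / 280,828,800 = 2.18.

File B, by a factor of 2.18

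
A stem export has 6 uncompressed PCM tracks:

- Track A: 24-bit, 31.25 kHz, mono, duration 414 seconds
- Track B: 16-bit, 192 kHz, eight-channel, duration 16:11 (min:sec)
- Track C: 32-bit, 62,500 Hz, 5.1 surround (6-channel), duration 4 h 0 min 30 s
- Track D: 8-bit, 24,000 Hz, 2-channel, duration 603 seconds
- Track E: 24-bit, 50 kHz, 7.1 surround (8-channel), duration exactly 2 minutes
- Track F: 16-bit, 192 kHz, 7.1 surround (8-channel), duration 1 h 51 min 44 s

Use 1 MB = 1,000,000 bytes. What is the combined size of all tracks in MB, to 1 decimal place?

45434.4 MB

Track A: 31,250 × 414 × 3 × 1 = 38,812,500 bytes.
Track B: 16:11 (min:sec) = 971 s; 192,000 × 971 × 2 × 8 = 2,982,912,000 bytes.
Track C: 4 h 0 min 30 s = 14,430 s; 62,500 × 14,430 × 4 × 6 = 21,645,000,000 bytes.
Track D: 24,000 × 603 × 1 × 2 = 28,944,000 bytes.
Track E: exactly 2 minutes = 120 s; 50,000 × 120 × 3 × 8 = 144,000,000 bytes.
Track F: 1 h 51 min 44 s = 6,704 s; 192,000 × 6,704 × 2 × 8 = 20,594,688,000 bytes.
Total = 45,434,356,500 bytes = 45434.4 MB.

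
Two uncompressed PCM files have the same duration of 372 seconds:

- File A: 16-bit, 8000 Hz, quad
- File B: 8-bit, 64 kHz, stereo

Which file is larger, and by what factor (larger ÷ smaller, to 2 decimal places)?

File B, by a factor of 2.00

File A: 8,000 × 2 × 4 = 64,000 bytes/s.
File B: 64,000 × 1 × 2 = 128,000 bytes/s.
File B is larger; ratio = 47,616,000 / 23,808,000 = 2.00.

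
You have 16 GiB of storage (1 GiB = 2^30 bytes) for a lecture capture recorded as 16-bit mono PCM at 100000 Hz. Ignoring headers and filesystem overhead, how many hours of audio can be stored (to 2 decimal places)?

Uncompressed byte rate = 100,000 × 2 × 1 = 200,000 bytes/s.
Capacity = 16 × 1,073,741,824 = 17,179,869,184 bytes.
17,179,869,184 / 200,000 ≈ 85899.35 s → 23.86 hours.

23.86 hours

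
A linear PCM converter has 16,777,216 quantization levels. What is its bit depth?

24 bits

log2(16,777,216) = 24.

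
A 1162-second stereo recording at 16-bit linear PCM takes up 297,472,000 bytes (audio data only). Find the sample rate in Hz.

64,000 Hz

Bytes = sample_rate × seconds × bytes_per_sample × channels.
sample_rate = 297,472,000 / (1,162 × 2 × 2) = 297,472,000 / 4,648 = 64,000 Hz.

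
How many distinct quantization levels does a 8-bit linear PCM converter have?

2^8 = 256.

256 levels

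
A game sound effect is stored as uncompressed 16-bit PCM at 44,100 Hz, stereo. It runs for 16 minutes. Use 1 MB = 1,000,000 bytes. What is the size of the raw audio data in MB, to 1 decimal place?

169.3 MB

Duration = 16 minutes = 960 s.
Bytes = 44,100 samples/s × 960 s × 2 bytes/sample × 2 ch = 169,344,000 bytes.
169,344,000 / 1,000,000 = 169.3 MB.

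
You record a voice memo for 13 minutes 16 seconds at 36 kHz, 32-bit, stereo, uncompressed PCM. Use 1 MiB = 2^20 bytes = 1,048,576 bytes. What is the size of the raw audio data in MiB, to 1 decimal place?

Duration = 13 minutes 16 seconds = 796 s.
Bytes = 36,000 samples/s × 796 s × 4 bytes/sample × 2 ch = 229,248,000 bytes.
229,248,000 / 1,048,576 = 218.6 MiB.

218.6 MiB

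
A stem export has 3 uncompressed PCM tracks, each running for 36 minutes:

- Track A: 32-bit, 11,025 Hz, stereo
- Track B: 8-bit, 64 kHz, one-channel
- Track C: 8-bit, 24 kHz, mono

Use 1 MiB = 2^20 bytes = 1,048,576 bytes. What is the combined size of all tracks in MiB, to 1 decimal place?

363.0 MiB

36 minutes = 2,160 s.
Track A: 11,025 × 2,160 × 4 × 2 = 190,512,000 bytes.
Track B: 64,000 × 2,160 × 1 × 1 = 138,240,000 bytes.
Track C: 24,000 × 2,160 × 1 × 1 = 51,840,000 bytes.
Total = 380,592,000 bytes = 363.0 MiB.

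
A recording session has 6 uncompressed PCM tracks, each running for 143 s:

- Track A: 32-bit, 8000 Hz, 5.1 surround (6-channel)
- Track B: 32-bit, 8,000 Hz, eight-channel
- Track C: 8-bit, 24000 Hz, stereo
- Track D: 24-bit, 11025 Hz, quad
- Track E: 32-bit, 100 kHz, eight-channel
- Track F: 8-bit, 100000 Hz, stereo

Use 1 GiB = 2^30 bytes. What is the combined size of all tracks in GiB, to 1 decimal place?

0.5 GiB

Track A: 8,000 × 143 × 4 × 6 = 27,456,000 bytes.
Track B: 8,000 × 143 × 4 × 8 = 36,608,000 bytes.
Track C: 24,000 × 143 × 1 × 2 = 6,864,000 bytes.
Track D: 11,025 × 143 × 3 × 4 = 18,918,900 bytes.
Track E: 100,000 × 143 × 4 × 8 = 457,600,000 bytes.
Track F: 100,000 × 143 × 1 × 2 = 28,600,000 bytes.
Total = 576,046,900 bytes = 0.5 GiB.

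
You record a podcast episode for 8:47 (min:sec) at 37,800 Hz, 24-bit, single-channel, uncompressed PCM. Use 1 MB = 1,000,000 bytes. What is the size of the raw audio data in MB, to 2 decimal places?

Duration = 8:47 (min:sec) = 527 s.
Bytes = 37,800 samples/s × 527 s × 3 bytes/sample × 1 ch = 59,761,800 bytes.
59,761,800 / 1,000,000 = 59.76 MB.

59.76 MB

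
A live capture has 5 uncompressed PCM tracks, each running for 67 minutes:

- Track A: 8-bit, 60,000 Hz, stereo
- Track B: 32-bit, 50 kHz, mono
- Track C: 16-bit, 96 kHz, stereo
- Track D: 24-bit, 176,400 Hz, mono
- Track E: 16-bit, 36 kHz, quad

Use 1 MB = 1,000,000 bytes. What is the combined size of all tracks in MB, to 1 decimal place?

67 minutes = 4,020 s.
Track A: 60,000 × 4,020 × 1 × 2 = 482,400,000 bytes.
Track B: 50,000 × 4,020 × 4 × 1 = 804,000,000 bytes.
Track C: 96,000 × 4,020 × 2 × 2 = 1,543,680,000 bytes.
Track D: 176,400 × 4,020 × 3 × 1 = 2,127,384,000 bytes.
Track E: 36,000 × 4,020 × 2 × 4 = 1,157,760,000 bytes.
Total = 6,115,224,000 bytes = 6115.2 MB.

6115.2 MB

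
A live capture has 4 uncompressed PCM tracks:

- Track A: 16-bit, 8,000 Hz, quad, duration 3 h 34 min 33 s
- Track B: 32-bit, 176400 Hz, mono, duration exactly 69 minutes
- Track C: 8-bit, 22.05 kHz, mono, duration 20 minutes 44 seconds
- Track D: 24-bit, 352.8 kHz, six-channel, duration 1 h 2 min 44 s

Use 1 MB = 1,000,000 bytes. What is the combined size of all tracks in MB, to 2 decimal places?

27675.39 MB

Track A: 3 h 34 min 33 s = 12,873 s; 8,000 × 12,873 × 2 × 4 = 823,872,000 bytes.
Track B: exactly 69 minutes = 4,140 s; 176,400 × 4,140 × 4 × 1 = 2,921,184,000 bytes.
Track C: 20 minutes 44 seconds = 1,244 s; 22,050 × 1,244 × 1 × 1 = 27,430,200 bytes.
Track D: 1 h 2 min 44 s = 3,764 s; 352,800 × 3,764 × 3 × 6 = 23,902,905,600 bytes.
Total = 27,675,391,800 bytes = 27675.39 MB.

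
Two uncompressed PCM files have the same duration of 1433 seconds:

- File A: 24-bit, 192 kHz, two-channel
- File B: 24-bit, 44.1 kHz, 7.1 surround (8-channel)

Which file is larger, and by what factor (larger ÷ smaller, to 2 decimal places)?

File A, by a factor of 1.09

File A: 192,000 × 3 × 2 = 1,152,000 bytes/s.
File B: 44,100 × 3 × 8 = 1,058,400 bytes/s.
File A is larger; ratio = 1,650,816,000 / 1,516,687,200 = 1.09.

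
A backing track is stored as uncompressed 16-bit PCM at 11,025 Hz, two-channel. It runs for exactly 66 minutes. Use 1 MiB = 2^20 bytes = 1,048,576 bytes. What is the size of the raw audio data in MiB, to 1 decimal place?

Duration = exactly 66 minutes = 3,960 s.
Bytes = 11,025 samples/s × 3,960 s × 2 bytes/sample × 2 ch = 174,636,000 bytes.
174,636,000 / 1,048,576 = 166.5 MiB.

166.5 MiB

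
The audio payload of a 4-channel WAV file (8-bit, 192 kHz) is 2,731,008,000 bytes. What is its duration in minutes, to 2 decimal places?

59.27 minutes

Byte rate = 192,000 × 1 × 4 = 768,000 bytes/s.
Duration = 2,731,008,000 / 768,000 = 3,556 s.
3,556 s / 60 = 59.27 minutes.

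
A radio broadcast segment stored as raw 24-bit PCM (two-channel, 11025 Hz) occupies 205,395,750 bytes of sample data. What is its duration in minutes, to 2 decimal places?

51.75 minutes

Byte rate = 11,025 × 3 × 2 = 66,150 bytes/s.
Duration = 205,395,750 / 66,150 = 3,105 s.
3,105 s / 60 = 51.75 minutes.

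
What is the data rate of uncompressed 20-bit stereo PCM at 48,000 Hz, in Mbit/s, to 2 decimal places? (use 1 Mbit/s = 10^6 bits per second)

1.92 Mbit/s

Bit rate = 48,000 × 20 × 2 = 1,920,000 bits/s.
= 1.92 Mbit/s.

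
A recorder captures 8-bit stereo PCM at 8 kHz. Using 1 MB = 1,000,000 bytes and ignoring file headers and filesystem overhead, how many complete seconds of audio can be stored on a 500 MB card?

31,250 seconds

Uncompressed byte rate = 8,000 × 1 × 2 = 16,000 bytes/s.
Capacity = 500 × 1,000,000 = 500,000,000 bytes.
500,000,000 / 16,000 ≈ 31250 s → 31,250 seconds.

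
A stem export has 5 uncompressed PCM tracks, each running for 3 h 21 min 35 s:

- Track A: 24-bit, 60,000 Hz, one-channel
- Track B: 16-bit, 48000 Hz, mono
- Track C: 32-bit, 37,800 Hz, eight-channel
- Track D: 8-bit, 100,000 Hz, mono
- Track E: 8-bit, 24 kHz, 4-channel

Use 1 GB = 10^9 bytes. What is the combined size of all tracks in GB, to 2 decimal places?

20.34 GB

3 h 21 min 35 s = 12,095 s.
Track A: 60,000 × 12,095 × 3 × 1 = 2,177,100,000 bytes.
Track B: 48,000 × 12,095 × 2 × 1 = 1,161,120,000 bytes.
Track C: 37,800 × 12,095 × 4 × 8 = 14,630,112,000 bytes.
Track D: 100,000 × 12,095 × 1 × 1 = 1,209,500,000 bytes.
Track E: 24,000 × 12,095 × 1 × 4 = 1,161,120,000 bytes.
Total = 20,338,952,000 bytes = 20.34 GB.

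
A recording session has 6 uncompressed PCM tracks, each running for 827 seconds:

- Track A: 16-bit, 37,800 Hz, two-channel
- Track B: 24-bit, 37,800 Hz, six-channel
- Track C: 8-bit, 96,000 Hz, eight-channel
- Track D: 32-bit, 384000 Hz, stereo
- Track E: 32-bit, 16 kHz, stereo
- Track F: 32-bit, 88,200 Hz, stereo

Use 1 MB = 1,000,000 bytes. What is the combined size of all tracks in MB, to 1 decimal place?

4552.8 MB

Track A: 37,800 × 827 × 2 × 2 = 125,042,400 bytes.
Track B: 37,800 × 827 × 3 × 6 = 562,690,800 bytes.
Track C: 96,000 × 827 × 1 × 8 = 635,136,000 bytes.
Track D: 384,000 × 827 × 4 × 2 = 2,540,544,000 bytes.
Track E: 16,000 × 827 × 4 × 2 = 105,856,000 bytes.
Track F: 88,200 × 827 × 4 × 2 = 583,531,200 bytes.
Total = 4,552,800,400 bytes = 4552.8 MB.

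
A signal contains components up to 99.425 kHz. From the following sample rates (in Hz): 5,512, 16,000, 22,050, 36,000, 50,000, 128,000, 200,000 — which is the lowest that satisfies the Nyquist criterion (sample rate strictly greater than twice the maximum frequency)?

Need sample rate > 2 × 99,425 = 198,850 Hz.
Lowest listed rate above 198,850 Hz is 200,000 Hz.

200,000 Hz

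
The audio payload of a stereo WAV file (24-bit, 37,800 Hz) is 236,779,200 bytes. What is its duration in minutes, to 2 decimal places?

Byte rate = 37,800 × 3 × 2 = 226,800 bytes/s.
Duration = 236,779,200 / 226,800 = 1,044 s.
1,044 s / 60 = 17.40 minutes.

17.40 minutes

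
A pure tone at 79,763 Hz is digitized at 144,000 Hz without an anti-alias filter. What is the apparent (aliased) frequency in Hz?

Nyquist = 144,000/2 = 72,000 Hz; 79,763 Hz exceeds it.
Alias = |79,763 − 1×144,000| = |79,763 − 144,000| = 64,237 Hz.

64,237 Hz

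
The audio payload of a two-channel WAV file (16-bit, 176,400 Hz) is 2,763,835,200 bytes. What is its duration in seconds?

Byte rate = 176,400 × 2 × 2 = 705,600 bytes/s.
Duration = 2,763,835,200 / 705,600 = 3,917 s.

3,917 seconds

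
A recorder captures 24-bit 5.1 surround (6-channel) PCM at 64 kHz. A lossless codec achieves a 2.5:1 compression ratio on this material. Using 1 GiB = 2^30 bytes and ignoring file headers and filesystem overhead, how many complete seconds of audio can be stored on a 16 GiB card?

Uncompressed byte rate = 64,000 × 3 × 6 = 1,152,000 bytes/s.
After 2.5:1 compression, effective rate ≈ 460800 bytes/s.
Capacity = 16 × 1,073,741,824 = 17,179,869,184 bytes.
17,179,869,184 / effective rate ≈ 37282.7 s → 37,282 seconds.

37,282 seconds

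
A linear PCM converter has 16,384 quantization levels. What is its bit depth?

log2(16,384) = 14.

14 bits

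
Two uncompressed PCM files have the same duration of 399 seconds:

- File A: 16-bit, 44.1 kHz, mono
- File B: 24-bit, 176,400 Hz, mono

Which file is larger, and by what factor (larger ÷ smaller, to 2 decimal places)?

File A: 44,100 × 2 × 1 = 88,200 bytes/s.
File B: 176,400 × 3 × 1 = 529,200 bytes/s.
File B is larger; ratio = 211,150,800 / 35,191,800 = 6.00.

File B, by a factor of 6.00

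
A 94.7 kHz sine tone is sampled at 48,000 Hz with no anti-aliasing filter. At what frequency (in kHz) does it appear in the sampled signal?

Nyquist = 48,000/2 = 24,000 Hz; 94,700 Hz exceeds it.
Alias = |94,700 − 2×48,000| = |94,700 − 96,000| = 1,300 Hz = 1.3 kHz.

1.3 kHz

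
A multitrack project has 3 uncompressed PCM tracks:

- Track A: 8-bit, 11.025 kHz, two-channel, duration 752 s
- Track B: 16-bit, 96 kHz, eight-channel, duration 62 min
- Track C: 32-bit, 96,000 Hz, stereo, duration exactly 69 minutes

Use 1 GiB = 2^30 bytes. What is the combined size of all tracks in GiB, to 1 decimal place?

8.3 GiB

Track A: 11,025 × 752 × 1 × 2 = 16,581,600 bytes.
Track B: 62 min = 3,720 s; 96,000 × 3,720 × 2 × 8 = 5,713,920,000 bytes.
Track C: exactly 69 minutes = 4,140 s; 96,000 × 4,140 × 4 × 2 = 3,179,520,000 bytes.
Total = 8,910,021,600 bytes = 8.3 GiB.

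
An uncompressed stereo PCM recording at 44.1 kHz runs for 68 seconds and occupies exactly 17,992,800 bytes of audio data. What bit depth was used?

24 bits

Bytes per sample = 17,992,800 / (44,100 × 68 × 2) = 17,992,800 / 5,997,600 = 3.
Bit depth = 3 × 8 = 24 bits.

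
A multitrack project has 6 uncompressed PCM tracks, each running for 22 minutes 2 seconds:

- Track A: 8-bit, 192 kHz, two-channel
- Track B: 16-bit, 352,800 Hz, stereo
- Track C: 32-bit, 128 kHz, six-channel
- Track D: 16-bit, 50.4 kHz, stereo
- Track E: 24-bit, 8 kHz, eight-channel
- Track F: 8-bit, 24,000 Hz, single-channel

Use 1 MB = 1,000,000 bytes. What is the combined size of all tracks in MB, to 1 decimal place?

22 minutes 2 seconds = 1,322 s.
Track A: 192,000 × 1,322 × 1 × 2 = 507,648,000 bytes.
Track B: 352,800 × 1,322 × 2 × 2 = 1,865,606,400 bytes.
Track C: 128,000 × 1,322 × 4 × 6 = 4,061,184,000 bytes.
Track D: 50,400 × 1,322 × 2 × 2 = 266,515,200 bytes.
Track E: 8,000 × 1,322 × 3 × 8 = 253,824,000 bytes.
Track F: 24,000 × 1,322 × 1 × 1 = 31,728,000 bytes.
Total = 6,986,505,600 bytes = 6986.5 MB.

6986.5 MB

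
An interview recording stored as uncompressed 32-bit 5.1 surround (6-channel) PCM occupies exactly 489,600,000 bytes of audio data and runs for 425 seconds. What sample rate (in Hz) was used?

48,000 Hz

Bytes = sample_rate × seconds × bytes_per_sample × channels.
sample_rate = 489,600,000 / (425 × 4 × 6) = 489,600,000 / 10,200 = 48,000 Hz.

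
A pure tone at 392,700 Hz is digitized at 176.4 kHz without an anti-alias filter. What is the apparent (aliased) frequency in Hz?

39,900 Hz

Nyquist = 176,400/2 = 88,200 Hz; 392,700 Hz exceeds it.
Alias = |392,700 − 2×176,400| = |392,700 − 352,800| = 39,900 Hz.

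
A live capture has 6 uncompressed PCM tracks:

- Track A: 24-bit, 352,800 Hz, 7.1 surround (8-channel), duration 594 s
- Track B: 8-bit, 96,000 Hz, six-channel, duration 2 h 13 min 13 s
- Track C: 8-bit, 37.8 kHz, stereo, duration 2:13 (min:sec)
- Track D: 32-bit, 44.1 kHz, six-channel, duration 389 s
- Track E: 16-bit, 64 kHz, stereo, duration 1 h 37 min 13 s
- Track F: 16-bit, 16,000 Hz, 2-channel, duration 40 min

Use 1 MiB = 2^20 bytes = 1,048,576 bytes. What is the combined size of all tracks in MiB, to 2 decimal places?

11160.00 MiB

Track A: 352,800 × 594 × 3 × 8 = 5,029,516,800 bytes.
Track B: 2 h 13 min 13 s = 7,993 s; 96,000 × 7,993 × 1 × 6 = 4,603,968,000 bytes.
Track C: 2:13 (min:sec) = 133 s; 37,800 × 133 × 1 × 2 = 10,054,800 bytes.
Track D: 44,100 × 389 × 4 × 6 = 411,717,600 bytes.
Track E: 1 h 37 min 13 s = 5,833 s; 64,000 × 5,833 × 2 × 2 = 1,493,248,000 bytes.
Track F: 40 min = 2,400 s; 16,000 × 2,400 × 2 × 2 = 153,600,000 bytes.
Total = 11,702,105,200 bytes = 11160.00 MiB.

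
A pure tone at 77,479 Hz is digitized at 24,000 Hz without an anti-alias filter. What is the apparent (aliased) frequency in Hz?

Nyquist = 24,000/2 = 12,000 Hz; 77,479 Hz exceeds it.
Alias = |77,479 − 3×24,000| = |77,479 − 72,000| = 5,479 Hz.

5,479 Hz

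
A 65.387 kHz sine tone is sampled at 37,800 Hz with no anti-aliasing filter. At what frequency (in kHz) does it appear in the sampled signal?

Nyquist = 37,800/2 = 18,900 Hz; 65,387 Hz exceeds it.
Alias = |65,387 − 2×37,800| = |65,387 − 75,600| = 10,213 Hz = 10.213 kHz.

10.213 kHz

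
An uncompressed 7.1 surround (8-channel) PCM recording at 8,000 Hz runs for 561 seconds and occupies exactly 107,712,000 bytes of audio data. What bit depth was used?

24 bits

Bytes per sample = 107,712,000 / (8,000 × 561 × 8) = 107,712,000 / 35,904,000 = 3.
Bit depth = 3 × 8 = 24 bits.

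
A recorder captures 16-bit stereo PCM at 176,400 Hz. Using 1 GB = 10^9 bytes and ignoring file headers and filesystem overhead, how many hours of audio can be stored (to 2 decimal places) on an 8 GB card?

Uncompressed byte rate = 176,400 × 2 × 2 = 705,600 bytes/s.
Capacity = 8 × 1,000,000,000 = 8,000,000,000 bytes.
8,000,000,000 / 705,600 ≈ 11337.87 s → 3.15 hours.

3.15 hours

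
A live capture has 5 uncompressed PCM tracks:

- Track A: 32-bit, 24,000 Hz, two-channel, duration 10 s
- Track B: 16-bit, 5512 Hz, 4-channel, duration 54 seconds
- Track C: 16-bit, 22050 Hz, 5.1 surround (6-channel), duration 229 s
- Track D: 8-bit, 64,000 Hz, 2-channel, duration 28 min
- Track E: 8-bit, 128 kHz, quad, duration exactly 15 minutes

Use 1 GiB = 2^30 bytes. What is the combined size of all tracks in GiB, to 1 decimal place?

Track A: 24,000 × 10 × 4 × 2 = 1,920,000 bytes.
Track B: 5,512 × 54 × 2 × 4 = 2,381,184 bytes.
Track C: 22,050 × 229 × 2 × 6 = 60,593,400 bytes.
Track D: 28 min = 1,680 s; 64,000 × 1,680 × 1 × 2 = 215,040,000 bytes.
Track E: exactly 15 minutes = 900 s; 128,000 × 900 × 1 × 4 = 460,800,000 bytes.
Total = 740,734,584 bytes = 0.7 GiB.

0.7 GiB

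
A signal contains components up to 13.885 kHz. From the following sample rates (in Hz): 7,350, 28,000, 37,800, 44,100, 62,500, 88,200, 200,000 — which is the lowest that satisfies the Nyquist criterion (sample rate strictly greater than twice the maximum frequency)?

28,000 Hz

Need sample rate > 2 × 13,885 = 27,770 Hz.
Lowest listed rate above 27,770 Hz is 28,000 Hz.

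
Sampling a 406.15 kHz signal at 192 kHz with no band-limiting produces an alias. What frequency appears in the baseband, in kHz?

Nyquist = 192,000/2 = 96,000 Hz; 406,150 Hz exceeds it.
Alias = |406,150 − 2×192,000| = |406,150 − 384,000| = 22,150 Hz = 22.15 kHz.

22.15 kHz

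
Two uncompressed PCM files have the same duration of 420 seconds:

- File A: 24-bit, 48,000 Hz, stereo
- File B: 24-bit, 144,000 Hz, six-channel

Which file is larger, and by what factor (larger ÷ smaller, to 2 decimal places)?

File B, by a factor of 9.00

File A: 48,000 × 3 × 2 = 288,000 bytes/s.
File B: 144,000 × 3 × 6 = 2,592,000 bytes/s.
File B is larger; ratio = 1,088,640,000 / 120,960,000 = 9.00.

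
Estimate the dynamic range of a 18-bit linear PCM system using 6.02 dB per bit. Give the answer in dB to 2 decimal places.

18 × 6.02 = 108.36 dB.

108.36 dB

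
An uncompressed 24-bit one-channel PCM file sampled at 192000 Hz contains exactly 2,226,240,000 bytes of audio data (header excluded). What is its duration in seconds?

Byte rate = 192,000 × 3 × 1 = 576,000 bytes/s.
Duration = 2,226,240,000 / 576,000 = 3,865 s.

3,865 seconds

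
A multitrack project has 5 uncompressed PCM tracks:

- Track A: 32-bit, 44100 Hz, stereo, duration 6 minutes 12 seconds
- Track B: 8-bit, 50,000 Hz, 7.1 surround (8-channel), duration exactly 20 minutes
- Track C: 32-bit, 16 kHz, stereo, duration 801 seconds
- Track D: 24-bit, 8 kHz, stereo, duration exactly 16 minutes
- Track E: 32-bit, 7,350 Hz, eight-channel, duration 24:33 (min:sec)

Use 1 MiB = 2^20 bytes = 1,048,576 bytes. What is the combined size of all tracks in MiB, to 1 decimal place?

Track A: 6 minutes 12 seconds = 372 s; 44,100 × 372 × 4 × 2 = 131,241,600 bytes.
Track B: exactly 20 minutes = 1,200 s; 50,000 × 1,200 × 1 × 8 = 480,000,000 bytes.
Track C: 16,000 × 801 × 4 × 2 = 102,528,000 bytes.
Track D: exactly 16 minutes = 960 s; 8,000 × 960 × 3 × 2 = 46,080,000 bytes.
Track E: 24:33 (min:sec) = 1,473 s; 7,350 × 1,473 × 4 × 8 = 346,449,600 bytes.
Total = 1,106,299,200 bytes = 1055.0 MiB.

1055.0 MiB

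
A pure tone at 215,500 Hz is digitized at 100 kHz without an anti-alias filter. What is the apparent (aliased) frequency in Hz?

15,500 Hz

Nyquist = 100,000/2 = 50,000 Hz; 215,500 Hz exceeds it.
Alias = |215,500 − 2×100,000| = |215,500 − 200,000| = 15,500 Hz.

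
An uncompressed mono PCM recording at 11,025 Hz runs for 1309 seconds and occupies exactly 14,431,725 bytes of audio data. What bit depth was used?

Bytes per sample = 14,431,725 / (11,025 × 1,309 × 1) = 14,431,725 / 14,431,725 = 1.
Bit depth = 1 × 8 = 8 bits.

8 bits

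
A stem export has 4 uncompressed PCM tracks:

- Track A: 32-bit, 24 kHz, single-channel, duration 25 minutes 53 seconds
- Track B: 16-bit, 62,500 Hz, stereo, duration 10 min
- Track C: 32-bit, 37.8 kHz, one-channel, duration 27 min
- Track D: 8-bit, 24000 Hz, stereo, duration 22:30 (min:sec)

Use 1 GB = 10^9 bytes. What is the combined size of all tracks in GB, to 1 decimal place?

Track A: 25 minutes 53 seconds = 1,553 s; 24,000 × 1,553 × 4 × 1 = 149,088,000 bytes.
Track B: 10 min = 600 s; 62,500 × 600 × 2 × 2 = 150,000,000 bytes.
Track C: 27 min = 1,620 s; 37,800 × 1,620 × 4 × 1 = 244,944,000 bytes.
Track D: 22:30 (min:sec) = 1,350 s; 24,000 × 1,350 × 1 × 2 = 64,800,000 bytes.
Total = 608,832,000 bytes = 0.6 GB.

0.6 GB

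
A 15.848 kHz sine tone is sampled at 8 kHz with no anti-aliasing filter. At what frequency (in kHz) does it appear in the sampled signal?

Nyquist = 8,000/2 = 4,000 Hz; 15,848 Hz exceeds it.
Alias = |15,848 − 2×8,000| = |15,848 − 16,000| = 152 Hz = 0.152 kHz.

0.152 kHz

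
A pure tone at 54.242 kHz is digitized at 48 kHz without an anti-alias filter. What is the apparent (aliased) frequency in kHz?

Nyquist = 48,000/2 = 24,000 Hz; 54,242 Hz exceeds it.
Alias = |54,242 − 1×48,000| = |54,242 − 48,000| = 6,242 Hz = 6.242 kHz.

6.242 kHz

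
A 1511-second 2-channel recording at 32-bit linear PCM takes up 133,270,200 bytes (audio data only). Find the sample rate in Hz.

Bytes = sample_rate × seconds × bytes_per_sample × channels.
sample_rate = 133,270,200 / (1,511 × 4 × 2) = 133,270,200 / 12,088 = 11,025 Hz.

11,025 Hz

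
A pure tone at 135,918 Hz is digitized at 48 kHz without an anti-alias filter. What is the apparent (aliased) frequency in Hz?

8,082 Hz

Nyquist = 48,000/2 = 24,000 Hz; 135,918 Hz exceeds it.
Alias = |135,918 − 3×48,000| = |135,918 − 144,000| = 8,082 Hz.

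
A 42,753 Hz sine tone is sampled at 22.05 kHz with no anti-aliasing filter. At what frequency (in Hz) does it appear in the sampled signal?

1,347 Hz

Nyquist = 22,050/2 = 11,025 Hz; 42,753 Hz exceeds it.
Alias = |42,753 − 2×22,050| = |42,753 − 44,100| = 1,347 Hz.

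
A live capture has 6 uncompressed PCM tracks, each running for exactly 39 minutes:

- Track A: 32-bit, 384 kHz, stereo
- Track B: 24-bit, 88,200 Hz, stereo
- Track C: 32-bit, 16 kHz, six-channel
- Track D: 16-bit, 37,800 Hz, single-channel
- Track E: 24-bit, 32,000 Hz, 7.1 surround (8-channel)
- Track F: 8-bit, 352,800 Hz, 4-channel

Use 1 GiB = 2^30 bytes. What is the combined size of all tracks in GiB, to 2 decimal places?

13.60 GiB

exactly 39 minutes = 2,340 s.
Track A: 384,000 × 2,340 × 4 × 2 = 7,188,480,000 bytes.
Track B: 88,200 × 2,340 × 3 × 2 = 1,238,328,000 bytes.
Track C: 16,000 × 2,340 × 4 × 6 = 898,560,000 bytes.
Track D: 37,800 × 2,340 × 2 × 1 = 176,904,000 bytes.
Track E: 32,000 × 2,340 × 3 × 8 = 1,797,120,000 bytes.
Track F: 352,800 × 2,340 × 1 × 4 = 3,302,208,000 bytes.
Total = 14,601,600,000 bytes = 13.60 GiB.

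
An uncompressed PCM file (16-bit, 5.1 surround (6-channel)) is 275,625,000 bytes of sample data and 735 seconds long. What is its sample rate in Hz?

31,250 Hz

Bytes = sample_rate × seconds × bytes_per_sample × channels.
sample_rate = 275,625,000 / (735 × 2 × 6) = 275,625,000 / 8,820 = 31,250 Hz.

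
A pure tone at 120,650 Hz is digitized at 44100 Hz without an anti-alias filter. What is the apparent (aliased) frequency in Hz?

Nyquist = 44,100/2 = 22,050 Hz; 120,650 Hz exceeds it.
Alias = |120,650 − 3×44,100| = |120,650 − 132,300| = 11,650 Hz.

11,650 Hz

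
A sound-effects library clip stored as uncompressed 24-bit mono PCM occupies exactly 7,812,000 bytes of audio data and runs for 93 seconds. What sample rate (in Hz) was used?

Bytes = sample_rate × seconds × bytes_per_sample × channels.
sample_rate = 7,812,000 / (93 × 3 × 1) = 7,812,000 / 279 = 28,000 Hz.

28,000 Hz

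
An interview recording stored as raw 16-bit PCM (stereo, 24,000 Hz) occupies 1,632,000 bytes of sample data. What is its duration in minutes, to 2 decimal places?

0.28 minutes

Byte rate = 24,000 × 2 × 2 = 96,000 bytes/s.
Duration = 1,632,000 / 96,000 = 17 s.
17 s / 60 = 0.28 minutes.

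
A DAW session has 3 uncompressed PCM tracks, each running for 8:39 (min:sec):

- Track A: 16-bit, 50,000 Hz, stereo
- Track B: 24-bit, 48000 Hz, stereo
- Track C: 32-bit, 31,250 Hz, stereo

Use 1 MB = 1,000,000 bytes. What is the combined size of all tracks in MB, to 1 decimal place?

383.0 MB

8:39 (min:sec) = 519 s.
Track A: 50,000 × 519 × 2 × 2 = 103,800,000 bytes.
Track B: 48,000 × 519 × 3 × 2 = 149,472,000 bytes.
Track C: 31,250 × 519 × 4 × 2 = 129,750,000 bytes.
Total = 383,022,000 bytes = 383.0 MB.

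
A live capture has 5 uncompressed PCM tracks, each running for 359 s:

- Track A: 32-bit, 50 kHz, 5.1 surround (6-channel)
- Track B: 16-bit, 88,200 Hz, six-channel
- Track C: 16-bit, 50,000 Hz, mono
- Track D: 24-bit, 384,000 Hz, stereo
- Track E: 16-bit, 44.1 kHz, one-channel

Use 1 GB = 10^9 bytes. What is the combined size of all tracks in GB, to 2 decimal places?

1.71 GB

Track A: 50,000 × 359 × 4 × 6 = 430,800,000 bytes.
Track B: 88,200 × 359 × 2 × 6 = 379,965,600 bytes.
Track C: 50,000 × 359 × 2 × 1 = 35,900,000 bytes.
Track D: 384,000 × 359 × 3 × 2 = 827,136,000 bytes.
Track E: 44,100 × 359 × 2 × 1 = 31,663,800 bytes.
Total = 1,705,465,400 bytes = 1.71 GB.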